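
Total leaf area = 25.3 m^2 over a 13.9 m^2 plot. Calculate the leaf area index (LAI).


Formula: LAI = total leaf area / ground area  (dimensionless)
LAI = 25.3 m^2 / 13.9 m^2
LAI = 1.82

1.82


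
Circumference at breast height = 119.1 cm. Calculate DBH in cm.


Formula: DBH = C / pi
DBH = 119.1 / pi
pi = 3.14159...
DBH = 37.9 cm

37.9


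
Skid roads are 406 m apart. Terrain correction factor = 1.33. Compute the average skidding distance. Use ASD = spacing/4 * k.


Formula: ASD = (spacing / 4) * correction
Uncorrected distance = spacing / 4 = 406 / 4 = 101.5 m
ASD = 101.5 * 1.33 = 135 m

135


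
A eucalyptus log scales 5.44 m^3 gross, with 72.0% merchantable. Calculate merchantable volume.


Formula: MV = V_total * (merchantable_pct / 100)
Merchantable fraction = 72.0% / 100 = 0.72
MV = 5.44 m^3 * 0.72 = 3.917 m^3

3.917


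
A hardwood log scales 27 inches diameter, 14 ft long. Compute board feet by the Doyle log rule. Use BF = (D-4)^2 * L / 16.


Doyle: BF = (D - 4)^2 * L / 16
Adjusted diameter = 27 - 4 = 23 in
(D-4)^2 = 23^2 = 529
BF = 529 * 14 / 16 = 463 BF

463


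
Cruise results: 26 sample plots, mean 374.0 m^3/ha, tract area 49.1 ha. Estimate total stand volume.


Formula: Total Volume = Mean Volume per ha * Total Area
Total Volume = 374.0 m^3/ha * 49.1 ha
Total Volume = 18363 m^3

18363


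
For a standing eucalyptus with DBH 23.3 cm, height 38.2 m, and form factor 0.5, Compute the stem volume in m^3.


Formula: V = pi * (DBH/200)^2 * H * ff
Radius = DBH/200 = 23.3/200 = 0.1165 m
Radius^2 = 0.1165^2 = 0.01357225 m^2
V = pi * 0.01357225 * 38.2 * 0.5
V = 0.814 m^3

0.814


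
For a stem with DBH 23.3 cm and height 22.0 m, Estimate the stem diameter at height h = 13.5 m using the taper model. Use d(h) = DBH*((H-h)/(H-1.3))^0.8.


Taper: d(h) = DBH * ((H - h) / (H - 1.3))^0.8
Numerator = H - h = 22.0 - 13.5 = 8.5 m
Denominator = H - 1.3 = 22.0 - 1.3 = 20.7 m
Ratio = 8.5 / 20.7 = 0.41063
d = 23.3 * 0.41063^0.8 = 11.4 cm

11.4


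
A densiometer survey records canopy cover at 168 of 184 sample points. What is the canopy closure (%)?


Formula: Canopy closure = covered points / total points * 100
Closure = 168 / 184 * 100
Closure = 0.913 * 100 = 91.3%

91.3


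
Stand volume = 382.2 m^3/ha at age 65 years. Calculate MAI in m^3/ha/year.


Formula: MAI = Total Volume / Stand Age
MAI = 382.2 m^3/ha / 65 years
MAI = 5.88 m^3/ha/year

5.88


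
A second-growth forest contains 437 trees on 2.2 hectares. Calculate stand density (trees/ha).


Formula: Stand Density = N_trees / Area_ha
Density = 437 trees / 2.2 ha
Density = 199 trees/ha

199


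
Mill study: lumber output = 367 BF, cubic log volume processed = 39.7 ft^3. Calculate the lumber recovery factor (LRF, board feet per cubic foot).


Formula: LRF = Lumber Output (BF) / Log Input (ft^3)
LRF = 367 BF / 39.7 ft^3
LRF = 9.24 BF/ft^3

9.24


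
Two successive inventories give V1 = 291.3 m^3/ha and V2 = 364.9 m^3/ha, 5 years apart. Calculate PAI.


Formula: PAI = (V_T2 - V_T1) / (T2 - T1)
Volume increment = 364.9 - 291.3 = 73.6 m^3/ha
PAI = 73.6 / 5 = 14.72 m^3/ha/year

14.72


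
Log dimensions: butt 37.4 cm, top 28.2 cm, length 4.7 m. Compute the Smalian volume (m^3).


Smalian: V = (A1 + A2)/2 * L,  A = pi*(D/200)^2
A1 = pi*(37.4/200)^2 = 0.109858 m^2
A2 = pi*(28.2/200)^2 = 0.062458 m^2
V = (0.109858+0.062458)/2*4.7 = 0.4049 m^3

0.4049


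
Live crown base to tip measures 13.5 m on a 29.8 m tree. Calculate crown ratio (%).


Formula: Crown Ratio = (Crown Length / Total Height) * 100
CR = (13.5 m / 29.8 m) * 100
CR = 0.453 * 100 = 45.3%

45.3


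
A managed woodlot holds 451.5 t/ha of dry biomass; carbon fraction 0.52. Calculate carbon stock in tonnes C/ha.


Formula: Carbon Stock = Biomass * Carbon Fraction
C = 451.5 t/ha * 0.52
C = 234.8 t C/ha

234.8


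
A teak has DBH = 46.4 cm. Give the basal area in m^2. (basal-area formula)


Formula: BA = pi * (DBH/2)^2 / 10000  (cm^2 to m^2)
Radius = DBH/2 = 46.4/2 = 23.2 cm
BA = pi * 23.2^2 / 10000
   = 1690.9308 cm^2 / 10000
   = 0.1691 m^2

0.1691


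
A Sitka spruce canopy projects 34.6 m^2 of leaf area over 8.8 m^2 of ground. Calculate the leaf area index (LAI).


Formula: LAI = total leaf area / ground area  (dimensionless)
LAI = 34.6 m^2 / 8.8 m^2
LAI = 3.93

3.93


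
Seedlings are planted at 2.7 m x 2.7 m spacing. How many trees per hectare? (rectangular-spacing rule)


Formula: TPH = 10000 m^2/ha / (spacing_x * spacing_y)
Area per tree = 2.7 m * 2.7 m = 7.29 m^2
TPH = 10000 / 7.29 = 1372 trees/ha

1372


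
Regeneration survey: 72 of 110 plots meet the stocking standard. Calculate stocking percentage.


Formula: Stocking % = stocked plots / total plots * 100
Stocking = 72 / 110 * 100
Stocking = 0.6545 * 100 = 65.5%

65.5


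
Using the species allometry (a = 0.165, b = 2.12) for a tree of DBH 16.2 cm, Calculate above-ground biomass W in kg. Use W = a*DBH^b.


Formula: W = a * DBH^b  (allometric power law)
DBH^b = 16.2^2.12 = 366.5826
W = 0.165 * 366.5826 = 60.5 kg

60.5


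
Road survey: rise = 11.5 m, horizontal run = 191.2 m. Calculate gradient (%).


Formula: Gradient = rise / run * 100
Gradient = 11.5 / 191.2 * 100 = 6.0%

6.0


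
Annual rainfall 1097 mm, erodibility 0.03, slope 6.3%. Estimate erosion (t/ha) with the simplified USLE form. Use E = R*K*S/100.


Formula: E = R * K * S / 100  (simplified USLE)
R * K = 1097 * 0.03 = 32.91
E = 32.91 * 6.3 / 100 = 2.07 t/ha

2.07


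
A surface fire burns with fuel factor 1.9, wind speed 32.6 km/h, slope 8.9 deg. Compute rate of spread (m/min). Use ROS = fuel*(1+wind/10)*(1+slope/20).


Formula: ROS = fuel * (1 + wind/10) * (1 + slope/20)
Wind factor = 1 + 32.6/10 = 4.26
Slope factor = 1 + 8.9/20 = 1.445
ROS = 1.9 * 4.26 * 1.445 = 11.7 m/min

11.7


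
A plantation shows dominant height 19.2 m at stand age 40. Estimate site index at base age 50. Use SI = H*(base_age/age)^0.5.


Formula: SI = H_dom * (base_age / age)^0.5
Age ratio = 50 / 40 = 1.25
sqrt(age_ratio) = 1.11803
SI = 19.2 * 1.11803 = 21.5 m

21.5


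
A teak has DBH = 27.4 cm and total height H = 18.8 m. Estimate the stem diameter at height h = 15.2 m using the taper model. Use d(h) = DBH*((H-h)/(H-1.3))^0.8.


Taper: d(h) = DBH * ((H - h) / (H - 1.3))^0.8
Numerator = H - h = 18.8 - 15.2 = 3.6 m
Denominator = H - 1.3 = 18.8 - 1.3 = 17.5 m
Ratio = 3.6 / 17.5 = 0.20571
d = 27.4 * 0.20571^0.8 = 7.7 cm

7.7


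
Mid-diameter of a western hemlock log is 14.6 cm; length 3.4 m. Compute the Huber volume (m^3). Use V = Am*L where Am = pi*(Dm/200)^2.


Huber: V = Am * L,  Am = pi*(Dm/200)^2
Am = pi*(14.6/200)^2 = 0.016742 m^2
V = 0.016742*3.4 = 0.0569 m^3

0.0569


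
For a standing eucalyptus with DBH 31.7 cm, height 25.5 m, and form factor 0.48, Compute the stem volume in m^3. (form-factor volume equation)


Formula: V = pi * (DBH/200)^2 * H * ff
Radius = DBH/200 = 31.7/200 = 0.1585 m
Radius^2 = 0.1585^2 = 0.02512225 m^2
V = pi * 0.02512225 * 25.5 * 0.48
V = 0.966 m^3

0.966


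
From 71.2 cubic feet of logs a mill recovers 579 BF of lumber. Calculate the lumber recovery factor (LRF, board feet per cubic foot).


Formula: LRF = Lumber Output (BF) / Log Input (ft^3)
LRF = 579 BF / 71.2 ft^3
LRF = 8.13 BF/ft^3

8.13


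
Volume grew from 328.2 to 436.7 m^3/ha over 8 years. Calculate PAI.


Formula: PAI = (V_T2 - V_T1) / (T2 - T1)
Volume increment = 436.7 - 328.2 = 108.5 m^3/ha
PAI = 108.5 / 8 = 13.56 m^3/ha/year

13.56


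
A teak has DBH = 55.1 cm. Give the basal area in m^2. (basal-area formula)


Formula: BA = pi * (DBH/2)^2 / 10000  (cm^2 to m^2)
Radius = DBH/2 = 55.1/2 = 27.55 cm
BA = pi * 27.55^2 / 10000
   = 2384.4767 cm^2 / 10000
   = 0.2384 m^2

0.2384


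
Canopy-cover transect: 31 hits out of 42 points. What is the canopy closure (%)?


Formula: Canopy closure = covered points / total points * 100
Closure = 31 / 42 * 100
Closure = 0.7381 * 100 = 73.8%

73.8


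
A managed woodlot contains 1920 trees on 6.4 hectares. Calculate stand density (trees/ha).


Formula: Stand Density = N_trees / Area_ha
Density = 1920 trees / 6.4 ha
Density = 300 trees/ha

300


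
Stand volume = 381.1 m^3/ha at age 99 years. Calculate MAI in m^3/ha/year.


Formula: MAI = Total Volume / Stand Age
MAI = 381.1 m^3/ha / 99 years
MAI = 3.85 m^3/ha/year

3.85


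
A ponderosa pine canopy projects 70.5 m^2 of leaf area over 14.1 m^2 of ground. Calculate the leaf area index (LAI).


Formula: LAI = total leaf area / ground area  (dimensionless)
LAI = 70.5 m^2 / 14.1 m^2
LAI = 5.0

5.0


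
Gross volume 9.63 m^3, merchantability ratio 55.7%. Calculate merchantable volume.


Formula: MV = V_total * (merchantable_pct / 100)
Merchantable fraction = 55.7% / 100 = 0.557
MV = 9.63 m^3 * 0.557 = 5.364 m^3

5.364


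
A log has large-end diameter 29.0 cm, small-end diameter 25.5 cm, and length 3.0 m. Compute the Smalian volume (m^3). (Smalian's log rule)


Smalian: V = (A1 + A2)/2 * L,  A = pi*(D/200)^2
A1 = pi*(29.0/200)^2 = 0.066052 m^2
A2 = pi*(25.5/200)^2 = 0.051071 m^2
V = (0.066052+0.051071)/2*3.0 = 0.1757 m^3

0.1757


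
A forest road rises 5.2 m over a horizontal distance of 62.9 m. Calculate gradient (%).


Formula: Gradient = rise / run * 100
Gradient = 5.2 / 62.9 * 100 = 8.3%

8.3


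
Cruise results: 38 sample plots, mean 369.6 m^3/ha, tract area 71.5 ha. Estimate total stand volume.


Formula: Total Volume = Mean Volume per ha * Total Area
Total Volume = 369.6 m^3/ha * 71.5 ha
Total Volume = 26426 m^3

26426


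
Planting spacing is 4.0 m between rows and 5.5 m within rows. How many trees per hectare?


Formula: TPH = 10000 m^2/ha / (spacing_x * spacing_y)
Area per tree = 4.0 m * 5.5 m = 22.0 m^2
TPH = 10000 / 22.0 = 455 trees/ha

455


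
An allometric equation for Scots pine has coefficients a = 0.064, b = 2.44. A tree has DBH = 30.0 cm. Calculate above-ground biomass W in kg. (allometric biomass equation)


Formula: W = a * DBH^b  (allometric power law)
DBH^b = 30.0^2.44 = 4019.5354
W = 0.064 * 4019.5354 = 257.3 kg

257.3


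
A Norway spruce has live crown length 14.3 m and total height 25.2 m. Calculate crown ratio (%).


Formula: Crown Ratio = (Crown Length / Total Height) * 100
CR = (14.3 m / 25.2 m) * 100
CR = 0.5675 * 100 = 56.7%

56.7


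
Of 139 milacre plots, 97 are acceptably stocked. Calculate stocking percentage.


Formula: Stocking % = stocked plots / total plots * 100
Stocking = 97 / 139 * 100
Stocking = 0.6978 * 100 = 69.8%

69.8


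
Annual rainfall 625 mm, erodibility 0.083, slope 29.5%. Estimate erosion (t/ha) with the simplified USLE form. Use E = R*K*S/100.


Formula: E = R * K * S / 100  (simplified USLE)
R * K = 625 * 0.083 = 51.875
E = 51.875 * 29.5 / 100 = 15.3 t/ha

15.3


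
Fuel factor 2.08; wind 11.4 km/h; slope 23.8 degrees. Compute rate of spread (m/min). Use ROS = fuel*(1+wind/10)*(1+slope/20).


Formula: ROS = fuel * (1 + wind/10) * (1 + slope/20)
Wind factor = 1 + 11.4/10 = 2.14
Slope factor = 1 + 23.8/20 = 2.19
ROS = 2.08 * 2.14 * 2.19 = 9.75 m/min

9.75


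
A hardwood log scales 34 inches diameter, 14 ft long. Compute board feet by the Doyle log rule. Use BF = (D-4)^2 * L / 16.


Doyle: BF = (D - 4)^2 * L / 16
Adjusted diameter = 34 - 4 = 30 in
(D-4)^2 = 30^2 = 900
BF = 900 * 14 / 16 = 788 BF

788


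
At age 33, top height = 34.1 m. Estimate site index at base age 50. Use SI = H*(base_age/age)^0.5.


Formula: SI = H_dom * (base_age / age)^0.5
Age ratio = 50 / 33 = 1.51515
sqrt(age_ratio) = 1.23091
SI = 34.1 * 1.23091 = 42.0 m

42.0


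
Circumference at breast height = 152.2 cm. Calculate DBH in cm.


Formula: DBH = C / pi
DBH = 152.2 / pi
pi = 3.14159...
DBH = 48.4 cm

48.4


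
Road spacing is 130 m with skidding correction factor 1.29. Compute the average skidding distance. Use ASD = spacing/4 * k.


Formula: ASD = (spacing / 4) * correction
Uncorrected distance = spacing / 4 = 130 / 4 = 32.5 m
ASD = 32.5 * 1.29 = 42 m

42


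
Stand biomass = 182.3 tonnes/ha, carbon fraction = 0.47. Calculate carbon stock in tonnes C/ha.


Formula: Carbon Stock = Biomass * Carbon Fraction
C = 182.3 t/ha * 0.47
C = 85.7 t C/ha

85.7


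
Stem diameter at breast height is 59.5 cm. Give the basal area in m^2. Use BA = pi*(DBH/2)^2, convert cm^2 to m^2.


Formula: BA = pi * (DBH/2)^2 / 10000  (cm^2 to m^2)
Radius = DBH/2 = 59.5/2 = 29.75 cm
BA = pi * 29.75^2 / 10000
   = 2780.5058 cm^2 / 10000
   = 0.2781 m^2

0.2781


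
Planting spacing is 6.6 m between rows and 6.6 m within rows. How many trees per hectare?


Formula: TPH = 10000 m^2/ha / (spacing_x * spacing_y)
Area per tree = 6.6 m * 6.6 m = 43.56 m^2
TPH = 10000 / 43.56 = 230 trees/ha

230


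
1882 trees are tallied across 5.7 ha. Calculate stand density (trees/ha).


Formula: Stand Density = N_trees / Area_ha
Density = 1882 trees / 5.7 ha
Density = 330 trees/ha

330


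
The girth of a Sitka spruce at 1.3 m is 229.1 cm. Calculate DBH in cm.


Formula: DBH = C / pi
DBH = 229.1 / pi
pi = 3.14159...
DBH = 72.9 cm

72.9


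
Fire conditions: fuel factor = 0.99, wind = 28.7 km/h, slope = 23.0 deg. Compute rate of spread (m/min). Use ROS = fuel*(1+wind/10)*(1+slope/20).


Formula: ROS = fuel * (1 + wind/10) * (1 + slope/20)
Wind factor = 1 + 28.7/10 = 3.87
Slope factor = 1 + 23.0/20 = 2.15
ROS = 0.99 * 3.87 * 2.15 = 8.24 m/min

8.24


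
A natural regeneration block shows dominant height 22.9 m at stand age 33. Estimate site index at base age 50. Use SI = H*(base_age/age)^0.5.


Formula: SI = H_dom * (base_age / age)^0.5
Age ratio = 50 / 33 = 1.51515
sqrt(age_ratio) = 1.23091
SI = 22.9 * 1.23091 = 28.2 m

28.2


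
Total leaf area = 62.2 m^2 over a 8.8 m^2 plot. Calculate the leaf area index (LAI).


Formula: LAI = total leaf area / ground area  (dimensionless)
LAI = 62.2 m^2 / 8.8 m^2
LAI = 7.07

7.07


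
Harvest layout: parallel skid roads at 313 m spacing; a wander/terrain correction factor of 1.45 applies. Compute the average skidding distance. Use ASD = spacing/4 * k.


Formula: ASD = (spacing / 4) * correction
Uncorrected distance = spacing / 4 = 313 / 4 = 78.25 m
ASD = 78.25 * 1.45 = 113 m

113


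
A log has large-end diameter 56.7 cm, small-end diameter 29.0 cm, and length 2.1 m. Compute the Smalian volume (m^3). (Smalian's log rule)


Smalian: V = (A1 + A2)/2 * L,  A = pi*(D/200)^2
A1 = pi*(56.7/200)^2 = 0.252497 m^2
A2 = pi*(29.0/200)^2 = 0.066052 m^2
V = (0.252497+0.066052)/2*2.1 = 0.3345 m^3

0.3345


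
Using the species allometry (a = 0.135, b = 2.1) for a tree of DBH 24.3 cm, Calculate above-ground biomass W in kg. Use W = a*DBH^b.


Formula: W = a * DBH^b  (allometric power law)
DBH^b = 24.3^2.1 = 812.4061
W = 0.135 * 812.4061 = 109.7 kg

109.7


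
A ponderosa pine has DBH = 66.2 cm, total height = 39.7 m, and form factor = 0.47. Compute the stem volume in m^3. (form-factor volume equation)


Formula: V = pi * (DBH/200)^2 * H * ff
Radius = DBH/200 = 66.2/200 = 0.331 m
Radius^2 = 0.331^2 = 0.109561 m^2
V = pi * 0.109561 * 39.7 * 0.47
V = 6.422 m^3

6.422


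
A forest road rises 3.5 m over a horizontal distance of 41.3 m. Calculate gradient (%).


Formula: Gradient = rise / run * 100
Gradient = 3.5 / 41.3 * 100 = 8.5%

8.5


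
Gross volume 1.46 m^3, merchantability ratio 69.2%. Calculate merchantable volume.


Formula: MV = V_total * (merchantable_pct / 100)
Merchantable fraction = 69.2% / 100 = 0.692
MV = 1.46 m^3 * 0.692 = 1.01 m^3

1.01


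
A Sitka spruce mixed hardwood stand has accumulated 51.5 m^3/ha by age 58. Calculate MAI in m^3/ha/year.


Formula: MAI = Total Volume / Stand Age
MAI = 51.5 m^3/ha / 58 years
MAI = 0.89 m^3/ha/year

0.89


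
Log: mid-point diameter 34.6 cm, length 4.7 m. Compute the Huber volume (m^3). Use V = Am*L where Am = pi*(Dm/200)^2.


Huber: V = Am * L,  Am = pi*(Dm/200)^2
Am = pi*(34.6/200)^2 = 0.094025 m^2
V = 0.094025*4.7 = 0.4419 m^3

0.4419


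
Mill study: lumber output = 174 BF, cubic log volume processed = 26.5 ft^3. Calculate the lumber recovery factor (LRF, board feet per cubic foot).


Formula: LRF = Lumber Output (BF) / Log Input (ft^3)
LRF = 174 BF / 26.5 ft^3
LRF = 6.57 BF/ft^3

6.57


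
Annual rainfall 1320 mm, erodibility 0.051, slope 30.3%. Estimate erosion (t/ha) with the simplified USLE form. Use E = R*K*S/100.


Formula: E = R * K * S / 100  (simplified USLE)
R * K = 1320 * 0.051 = 67.32
E = 67.32 * 30.3 / 100 = 20.4 t/ha

20.4


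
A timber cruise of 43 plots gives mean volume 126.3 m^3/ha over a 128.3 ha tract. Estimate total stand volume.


Formula: Total Volume = Mean Volume per ha * Total Area
Total Volume = 126.3 m^3/ha * 128.3 ha
Total Volume = 16204 m^3

16204


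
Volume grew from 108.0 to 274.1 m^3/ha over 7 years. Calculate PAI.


Formula: PAI = (V_T2 - V_T1) / (T2 - T1)
Volume increment = 274.1 - 108.0 = 166.1 m^3/ha
PAI = 166.1 / 7 = 23.73 m^3/ha/year

23.73


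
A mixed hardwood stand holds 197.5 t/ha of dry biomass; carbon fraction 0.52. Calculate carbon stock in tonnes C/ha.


Formula: Carbon Stock = Biomass * Carbon Fraction
C = 197.5 t/ha * 0.52
C = 102.7 t C/ha

102.7


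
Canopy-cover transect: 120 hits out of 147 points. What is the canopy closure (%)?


Formula: Canopy closure = covered points / total points * 100
Closure = 120 / 147 * 100
Closure = 0.8163 * 100 = 81.6%

81.6


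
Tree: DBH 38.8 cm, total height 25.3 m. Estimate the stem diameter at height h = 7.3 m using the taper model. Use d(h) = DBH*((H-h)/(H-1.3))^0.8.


Taper: d(h) = DBH * ((H - h) / (H - 1.3))^0.8
Numerator = H - h = 25.3 - 7.3 = 18.0 m
Denominator = H - 1.3 = 25.3 - 1.3 = 24.0 m
Ratio = 18.0 / 24.0 = 0.75
d = 38.8 * 0.75^0.8 = 30.8 cm

30.8


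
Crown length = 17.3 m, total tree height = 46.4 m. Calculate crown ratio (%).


Formula: Crown Ratio = (Crown Length / Total Height) * 100
CR = (17.3 m / 46.4 m) * 100
CR = 0.3728 * 100 = 37.3%

37.3


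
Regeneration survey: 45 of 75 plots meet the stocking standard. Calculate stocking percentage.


Formula: Stocking % = stocked plots / total plots * 100
Stocking = 45 / 75 * 100
Stocking = 0.6 * 100 = 60.0%

60.0


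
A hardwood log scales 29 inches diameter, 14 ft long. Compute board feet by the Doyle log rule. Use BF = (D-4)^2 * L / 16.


Doyle: BF = (D - 4)^2 * L / 16
Adjusted diameter = 29 - 4 = 25 in
(D-4)^2 = 25^2 = 625
BF = 625 * 14 / 16 = 547 BF

547


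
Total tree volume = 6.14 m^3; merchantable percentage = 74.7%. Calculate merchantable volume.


Formula: MV = V_total * (merchantable_pct / 100)
Merchantable fraction = 74.7% / 100 = 0.747
MV = 6.14 m^3 * 0.747 = 4.587 m^3

4.587


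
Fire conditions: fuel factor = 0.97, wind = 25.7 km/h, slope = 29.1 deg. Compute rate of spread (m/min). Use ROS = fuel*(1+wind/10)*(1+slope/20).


Formula: ROS = fuel * (1 + wind/10) * (1 + slope/20)
Wind factor = 1 + 25.7/10 = 3.57
Slope factor = 1 + 29.1/20 = 2.455
ROS = 0.97 * 3.57 * 2.455 = 8.5 m/min

8.5


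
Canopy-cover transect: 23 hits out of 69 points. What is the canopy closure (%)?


Formula: Canopy closure = covered points / total points * 100
Closure = 23 / 69 * 100
Closure = 0.3333 * 100 = 33.3%

33.3


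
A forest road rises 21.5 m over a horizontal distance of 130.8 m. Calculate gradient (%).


Formula: Gradient = rise / run * 100
Gradient = 21.5 / 130.8 * 100 = 16.4%

16.4


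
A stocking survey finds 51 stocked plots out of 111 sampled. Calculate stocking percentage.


Formula: Stocking % = stocked plots / total plots * 100
Stocking = 51 / 111 * 100
Stocking = 0.4595 * 100 = 45.9%

45.9


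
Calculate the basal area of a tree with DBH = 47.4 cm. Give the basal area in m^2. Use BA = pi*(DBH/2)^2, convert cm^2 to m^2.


Formula: BA = pi * (DBH/2)^2 / 10000  (cm^2 to m^2)
Radius = DBH/2 = 47.4/2 = 23.7 cm
BA = pi * 23.7^2 / 10000
   = 1764.6012 cm^2 / 10000
   = 0.1765 m^2

0.1765


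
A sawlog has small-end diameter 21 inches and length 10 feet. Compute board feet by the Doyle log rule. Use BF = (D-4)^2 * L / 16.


Doyle: BF = (D - 4)^2 * L / 16
Adjusted diameter = 21 - 4 = 17 in
(D-4)^2 = 17^2 = 289
BF = 289 * 10 / 16 = 181 BF

181


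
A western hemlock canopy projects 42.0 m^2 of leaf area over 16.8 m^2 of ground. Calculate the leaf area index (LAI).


Formula: LAI = total leaf area / ground area  (dimensionless)
LAI = 42.0 m^2 / 16.8 m^2
LAI = 2.5

2.5


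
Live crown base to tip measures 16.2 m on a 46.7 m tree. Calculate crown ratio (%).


Formula: Crown Ratio = (Crown Length / Total Height) * 100
CR = (16.2 m / 46.7 m) * 100
CR = 0.3469 * 100 = 34.7%

34.7


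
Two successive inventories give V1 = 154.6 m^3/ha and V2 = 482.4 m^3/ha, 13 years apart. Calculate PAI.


Formula: PAI = (V_T2 - V_T1) / (T2 - T1)
Volume increment = 482.4 - 154.6 = 327.8 m^3/ha
PAI = 327.8 / 13 = 25.22 m^3/ha/year

25.22


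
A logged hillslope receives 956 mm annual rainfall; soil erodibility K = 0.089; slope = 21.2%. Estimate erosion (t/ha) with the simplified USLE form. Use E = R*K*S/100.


Formula: E = R * K * S / 100  (simplified USLE)
R * K = 956 * 0.089 = 85.084
E = 85.084 * 21.2 / 100 = 18.04 t/ha

18.04


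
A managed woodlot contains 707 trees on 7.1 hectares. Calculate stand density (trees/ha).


Formula: Stand Density = N_trees / Area_ha
Density = 707 trees / 7.1 ha
Density = 100 trees/ha

100


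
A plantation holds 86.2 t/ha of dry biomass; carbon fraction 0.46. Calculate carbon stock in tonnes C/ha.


Formula: Carbon Stock = Biomass * Carbon Fraction
C = 86.2 t/ha * 0.46
C = 39.7 t C/ha

39.7


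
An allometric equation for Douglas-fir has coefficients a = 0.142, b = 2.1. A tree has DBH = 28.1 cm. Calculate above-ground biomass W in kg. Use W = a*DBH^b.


Formula: W = a * DBH^b  (allometric power law)
DBH^b = 28.1^2.1 = 1102.258
W = 0.142 * 1102.258 = 156.5 kg

156.5


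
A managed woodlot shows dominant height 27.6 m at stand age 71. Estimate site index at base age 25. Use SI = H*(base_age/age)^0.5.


Formula: SI = H_dom * (base_age / age)^0.5
Age ratio = 25 / 71 = 0.35211
sqrt(age_ratio) = 0.59339
SI = 27.6 * 0.59339 = 16.4 m

16.4


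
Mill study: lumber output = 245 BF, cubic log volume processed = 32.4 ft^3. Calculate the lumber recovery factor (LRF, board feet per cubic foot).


Formula: LRF = Lumber Output (BF) / Log Input (ft^3)
LRF = 245 BF / 32.4 ft^3
LRF = 7.56 BF/ft^3

7.56


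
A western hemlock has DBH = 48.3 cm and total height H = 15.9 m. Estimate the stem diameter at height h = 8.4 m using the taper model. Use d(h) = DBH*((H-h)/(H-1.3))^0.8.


Taper: d(h) = DBH * ((H - h) / (H - 1.3))^0.8
Numerator = H - h = 15.9 - 8.4 = 7.5 m
Denominator = H - 1.3 = 15.9 - 1.3 = 14.6 m
Ratio = 7.5 / 14.6 = 0.5137
d = 48.3 * 0.5137^0.8 = 28.3 cm

28.3


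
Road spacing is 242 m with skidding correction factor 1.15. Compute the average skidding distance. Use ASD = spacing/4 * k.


Formula: ASD = (spacing / 4) * correction
Uncorrected distance = spacing / 4 = 242 / 4 = 60.5 m
ASD = 60.5 * 1.15 = 70 m

70


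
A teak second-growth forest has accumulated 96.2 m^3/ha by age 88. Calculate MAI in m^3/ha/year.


Formula: MAI = Total Volume / Stand Age
MAI = 96.2 m^3/ha / 88 years
MAI = 1.09 m^3/ha/year

1.09


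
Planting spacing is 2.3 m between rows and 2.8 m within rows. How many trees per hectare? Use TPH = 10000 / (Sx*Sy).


Formula: TPH = 10000 m^2/ha / (spacing_x * spacing_y)
Area per tree = 2.3 m * 2.8 m = 6.44 m^2
TPH = 10000 / 6.44 = 1553 trees/ha

1553


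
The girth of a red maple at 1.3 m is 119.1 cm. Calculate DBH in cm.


Formula: DBH = C / pi
DBH = 119.1 / pi
pi = 3.14159...
DBH = 37.9 cm

37.9


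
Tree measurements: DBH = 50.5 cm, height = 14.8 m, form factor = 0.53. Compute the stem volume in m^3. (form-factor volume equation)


Formula: V = pi * (DBH/200)^2 * H * ff
Radius = DBH/200 = 50.5/200 = 0.2525 m
Radius^2 = 0.2525^2 = 0.06375625 m^2
V = pi * 0.06375625 * 14.8 * 0.53
V = 1.571 m^3

1.571


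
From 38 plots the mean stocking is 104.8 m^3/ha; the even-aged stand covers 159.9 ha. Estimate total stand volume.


Formula: Total Volume = Mean Volume per ha * Total Area
Total Volume = 104.8 m^3/ha * 159.9 ha
Total Volume = 16758 m^3

16758


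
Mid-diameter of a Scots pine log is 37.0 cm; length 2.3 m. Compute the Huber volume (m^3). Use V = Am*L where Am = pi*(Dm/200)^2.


Huber: V = Am * L,  Am = pi*(Dm/200)^2
Am = pi*(37.0/200)^2 = 0.107521 m^2
V = 0.107521*2.3 = 0.2473 m^3

0.2473


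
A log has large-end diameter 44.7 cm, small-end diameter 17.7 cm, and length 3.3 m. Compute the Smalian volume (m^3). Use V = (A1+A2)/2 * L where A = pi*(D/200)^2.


Smalian: V = (A1 + A2)/2 * L,  A = pi*(D/200)^2
A1 = pi*(44.7/200)^2 = 0.15693 m^2
A2 = pi*(17.7/200)^2 = 0.024606 m^2
V = (0.15693+0.024606)/2*3.3 = 0.2995 m^3

0.2995


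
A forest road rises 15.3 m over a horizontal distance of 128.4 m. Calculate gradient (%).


Formula: Gradient = rise / run * 100
Gradient = 15.3 / 128.4 * 100 = 11.9%

11.9


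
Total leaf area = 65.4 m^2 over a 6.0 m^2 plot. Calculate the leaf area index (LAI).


Formula: LAI = total leaf area / ground area  (dimensionless)
LAI = 65.4 m^2 / 6.0 m^2
LAI = 10.9

10.9


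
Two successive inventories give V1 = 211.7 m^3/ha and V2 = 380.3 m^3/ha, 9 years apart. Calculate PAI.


Formula: PAI = (V_T2 - V_T1) / (T2 - T1)
Volume increment = 380.3 - 211.7 = 168.6 m^3/ha
PAI = 168.6 / 9 = 18.73 m^3/ha/year

18.73


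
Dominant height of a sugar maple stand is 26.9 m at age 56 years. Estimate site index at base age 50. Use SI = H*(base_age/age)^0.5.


Formula: SI = H_dom * (base_age / age)^0.5
Age ratio = 50 / 56 = 0.89286
sqrt(age_ratio) = 0.94491
SI = 26.9 * 0.94491 = 25.4 m

25.4


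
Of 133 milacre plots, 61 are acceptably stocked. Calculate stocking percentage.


Formula: Stocking % = stocked plots / total plots * 100
Stocking = 61 / 133 * 100
Stocking = 0.4586 * 100 = 45.9%

45.9


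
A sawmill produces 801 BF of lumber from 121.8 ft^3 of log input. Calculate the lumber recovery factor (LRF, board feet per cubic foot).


Formula: LRF = Lumber Output (BF) / Log Input (ft^3)
LRF = 801 BF / 121.8 ft^3
LRF = 6.58 BF/ft^3

6.58


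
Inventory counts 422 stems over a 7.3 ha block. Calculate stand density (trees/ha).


Formula: Stand Density = N_trees / Area_ha
Density = 422 trees / 7.3 ha
Density = 58 trees/ha

58


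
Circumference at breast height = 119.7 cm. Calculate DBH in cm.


Formula: DBH = C / pi
DBH = 119.7 / pi
pi = 3.14159...
DBH = 38.1 cm

38.1


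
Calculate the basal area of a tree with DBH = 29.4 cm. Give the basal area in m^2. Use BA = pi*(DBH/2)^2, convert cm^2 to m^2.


Formula: BA = pi * (DBH/2)^2 / 10000  (cm^2 to m^2)
Radius = DBH/2 = 29.4/2 = 14.7 cm
BA = pi * 14.7^2 / 10000
   = 678.8668 cm^2 / 10000
   = 0.0679 m^2

0.0679


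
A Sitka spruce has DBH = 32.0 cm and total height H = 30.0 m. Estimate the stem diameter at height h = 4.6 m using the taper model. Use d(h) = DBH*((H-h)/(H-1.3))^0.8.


Taper: d(h) = DBH * ((H - h) / (H - 1.3))^0.8
Numerator = H - h = 30.0 - 4.6 = 25.4 m
Denominator = H - 1.3 = 30.0 - 1.3 = 28.7 m
Ratio = 25.4 / 28.7 = 0.88502
d = 32.0 * 0.88502^0.8 = 29.0 cm

29.0


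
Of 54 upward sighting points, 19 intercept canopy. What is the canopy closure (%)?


Formula: Canopy closure = covered points / total points * 100
Closure = 19 / 54 * 100
Closure = 0.3519 * 100 = 35.2%

35.2


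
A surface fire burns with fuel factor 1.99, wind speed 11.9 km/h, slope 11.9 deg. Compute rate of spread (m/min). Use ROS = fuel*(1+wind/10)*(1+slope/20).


Formula: ROS = fuel * (1 + wind/10) * (1 + slope/20)
Wind factor = 1 + 11.9/10 = 2.19
Slope factor = 1 + 11.9/20 = 1.595
ROS = 1.99 * 2.19 * 1.595 = 6.95 m/min

6.95


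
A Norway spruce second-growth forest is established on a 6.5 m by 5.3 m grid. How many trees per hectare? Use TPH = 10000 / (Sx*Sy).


Formula: TPH = 10000 m^2/ha / (spacing_x * spacing_y)
Area per tree = 6.5 m * 5.3 m = 34.45 m^2
TPH = 10000 / 34.45 = 290 trees/ha

290


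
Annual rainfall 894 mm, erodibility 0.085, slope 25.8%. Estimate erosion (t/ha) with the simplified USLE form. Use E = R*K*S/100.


Formula: E = R * K * S / 100  (simplified USLE)
R * K = 894 * 0.085 = 75.99
E = 75.99 * 25.8 / 100 = 19.61 t/ha

19.61


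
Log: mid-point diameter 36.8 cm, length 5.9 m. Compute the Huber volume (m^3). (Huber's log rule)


Huber: V = Am * L,  Am = pi*(Dm/200)^2
Am = pi*(36.8/200)^2 = 0.106362 m^2
V = 0.106362*5.9 = 0.6275 m^3

0.6275


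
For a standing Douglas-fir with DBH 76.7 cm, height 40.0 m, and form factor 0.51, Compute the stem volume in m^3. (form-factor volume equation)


Formula: V = pi * (DBH/200)^2 * H * ff
Radius = DBH/200 = 76.7/200 = 0.3835 m
Radius^2 = 0.3835^2 = 0.14707225 m^2
V = pi * 0.14707225 * 40.0 * 0.51
V = 9.426 m^3

9.426


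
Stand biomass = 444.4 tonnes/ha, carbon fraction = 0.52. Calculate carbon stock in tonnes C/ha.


Formula: Carbon Stock = Biomass * Carbon Fraction
C = 444.4 t/ha * 0.52
C = 231.1 t C/ha

231.1


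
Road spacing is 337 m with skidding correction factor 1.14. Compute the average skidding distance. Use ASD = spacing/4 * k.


Formula: ASD = (spacing / 4) * correction
Uncorrected distance = spacing / 4 = 337 / 4 = 84.25 m
ASD = 84.25 * 1.14 = 96 m

96


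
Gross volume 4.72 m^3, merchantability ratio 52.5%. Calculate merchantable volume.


Formula: MV = V_total * (merchantable_pct / 100)
Merchantable fraction = 52.5% / 100 = 0.525
MV = 4.72 m^3 * 0.525 = 2.478 m^3

2.478


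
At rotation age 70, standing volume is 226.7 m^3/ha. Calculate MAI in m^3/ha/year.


Formula: MAI = Total Volume / Stand Age
MAI = 226.7 m^3/ha / 70 years
MAI = 3.24 m^3/ha/year

3.24


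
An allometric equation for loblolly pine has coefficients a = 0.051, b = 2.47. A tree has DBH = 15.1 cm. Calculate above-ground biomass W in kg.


Formula: W = a * DBH^b  (allometric power law)
DBH^b = 15.1^2.47 = 816.7198
W = 0.051 * 816.7198 = 41.7 kg

41.7


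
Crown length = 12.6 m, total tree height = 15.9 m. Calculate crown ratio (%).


Formula: Crown Ratio = (Crown Length / Total Height) * 100
CR = (12.6 m / 15.9 m) * 100
CR = 0.7925 * 100 = 79.2%

79.2


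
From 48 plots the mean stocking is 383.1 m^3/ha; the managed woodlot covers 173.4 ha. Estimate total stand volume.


Formula: Total Volume = Mean Volume per ha * Total Area
Total Volume = 383.1 m^3/ha * 173.4 ha
Total Volume = 66430 m^3

66430


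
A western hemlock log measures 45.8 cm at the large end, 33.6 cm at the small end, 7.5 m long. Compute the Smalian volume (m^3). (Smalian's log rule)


Smalian: V = (A1 + A2)/2 * L,  A = pi*(D/200)^2
A1 = pi*(45.8/200)^2 = 0.164748 m^2
A2 = pi*(33.6/200)^2 = 0.088668 m^2
V = (0.164748+0.088668)/2*7.5 = 0.9503 m^3

0.9503


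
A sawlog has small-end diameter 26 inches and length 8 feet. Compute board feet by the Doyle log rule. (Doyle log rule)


Doyle: BF = (D - 4)^2 * L / 16
Adjusted diameter = 26 - 4 = 22 in
(D-4)^2 = 22^2 = 484
BF = 484 * 8 / 16 = 242 BF

242


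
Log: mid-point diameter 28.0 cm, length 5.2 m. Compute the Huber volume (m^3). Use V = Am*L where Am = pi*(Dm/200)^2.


Huber: V = Am * L,  Am = pi*(Dm/200)^2
Am = pi*(28.0/200)^2 = 0.061575 m^2
V = 0.061575*5.2 = 0.3202 m^3

0.3202


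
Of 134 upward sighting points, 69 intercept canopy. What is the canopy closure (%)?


Formula: Canopy closure = covered points / total points * 100
Closure = 69 / 134 * 100
Closure = 0.5149 * 100 = 51.5%

51.5


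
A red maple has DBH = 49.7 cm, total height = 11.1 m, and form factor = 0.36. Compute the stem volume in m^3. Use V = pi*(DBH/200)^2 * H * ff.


Formula: V = pi * (DBH/200)^2 * H * ff
Radius = DBH/200 = 49.7/200 = 0.2485 m
Radius^2 = 0.2485^2 = 0.06175225 m^2
V = pi * 0.06175225 * 11.1 * 0.36
V = 0.775 m^3

0.775


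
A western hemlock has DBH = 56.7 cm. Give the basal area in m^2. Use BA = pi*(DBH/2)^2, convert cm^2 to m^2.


Formula: BA = pi * (DBH/2)^2 / 10000  (cm^2 to m^2)
Radius = DBH/2 = 56.7/2 = 28.35 cm
BA = pi * 28.35^2 / 10000
   = 2524.9687 cm^2 / 10000
   = 0.2525 m^2

0.2525


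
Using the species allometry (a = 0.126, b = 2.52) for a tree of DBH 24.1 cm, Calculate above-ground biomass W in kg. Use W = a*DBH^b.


Formula: W = a * DBH^b  (allometric power law)
DBH^b = 24.1^2.52 = 3038.6659
W = 0.126 * 3038.6659 = 382.9 kg

382.9


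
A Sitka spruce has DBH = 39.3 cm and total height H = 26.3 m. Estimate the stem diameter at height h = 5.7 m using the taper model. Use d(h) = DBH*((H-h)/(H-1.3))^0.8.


Taper: d(h) = DBH * ((H - h) / (H - 1.3))^0.8
Numerator = H - h = 26.3 - 5.7 = 20.6 m
Denominator = H - 1.3 = 26.3 - 1.3 = 25.0 m
Ratio = 20.6 / 25.0 = 0.824
d = 39.3 * 0.824^0.8 = 33.7 cm

33.7


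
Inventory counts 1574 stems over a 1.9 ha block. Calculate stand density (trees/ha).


Formula: Stand Density = N_trees / Area_ha
Density = 1574 trees / 1.9 ha
Density = 828 trees/ha

828


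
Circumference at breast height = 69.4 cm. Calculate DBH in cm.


Formula: DBH = C / pi
DBH = 69.4 / pi
pi = 3.14159...
DBH = 22.1 cm

22.1


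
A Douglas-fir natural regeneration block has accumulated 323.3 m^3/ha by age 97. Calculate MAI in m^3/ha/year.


Formula: MAI = Total Volume / Stand Age
MAI = 323.3 m^3/ha / 97 years
MAI = 3.33 m^3/ha/year

3.33


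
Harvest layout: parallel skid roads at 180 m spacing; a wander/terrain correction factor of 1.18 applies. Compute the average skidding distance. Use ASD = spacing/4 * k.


Formula: ASD = (spacing / 4) * correction
Uncorrected distance = spacing / 4 = 180 / 4 = 45 m
ASD = 45 * 1.18 = 53 m

53


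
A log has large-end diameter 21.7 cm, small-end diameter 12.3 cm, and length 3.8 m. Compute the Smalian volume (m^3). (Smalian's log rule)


Smalian: V = (A1 + A2)/2 * L,  A = pi*(D/200)^2
A1 = pi*(21.7/200)^2 = 0.036984 m^2
A2 = pi*(12.3/200)^2 = 0.011882 m^2
V = (0.036984+0.011882)/2*3.8 = 0.0928 m^3

0.0928


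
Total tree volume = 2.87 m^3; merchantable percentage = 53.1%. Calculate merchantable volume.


Formula: MV = V_total * (merchantable_pct / 100)
Merchantable fraction = 53.1% / 100 = 0.531
MV = 2.87 m^3 * 0.531 = 1.524 m^3

1.524


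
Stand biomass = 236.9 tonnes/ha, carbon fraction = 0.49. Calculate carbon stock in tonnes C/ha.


Formula: Carbon Stock = Biomass * Carbon Fraction
C = 236.9 t/ha * 0.49
C = 116.1 t C/ha

116.1


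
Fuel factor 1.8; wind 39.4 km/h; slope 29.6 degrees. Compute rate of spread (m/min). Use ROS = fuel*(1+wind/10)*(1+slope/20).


Formula: ROS = fuel * (1 + wind/10) * (1 + slope/20)
Wind factor = 1 + 39.4/10 = 4.94
Slope factor = 1 + 29.6/20 = 2.48
ROS = 1.8 * 4.94 * 2.48 = 22.05 m/min

22.05


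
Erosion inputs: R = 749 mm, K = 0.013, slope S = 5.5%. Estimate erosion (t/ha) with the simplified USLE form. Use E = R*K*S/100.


Formula: E = R * K * S / 100  (simplified USLE)
R * K = 749 * 0.013 = 9.737
E = 9.737 * 5.5 / 100 = 0.54 t/ha

0.54


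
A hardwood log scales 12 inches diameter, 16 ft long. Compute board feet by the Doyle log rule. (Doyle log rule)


Doyle: BF = (D - 4)^2 * L / 16
Adjusted diameter = 12 - 4 = 8 in
(D-4)^2 = 8^2 = 64
BF = 64 * 16 / 16 = 64 BF

64


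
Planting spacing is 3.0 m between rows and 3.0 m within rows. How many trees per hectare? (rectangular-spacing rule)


Formula: TPH = 10000 m^2/ha / (spacing_x * spacing_y)
Area per tree = 3.0 m * 3.0 m = 9.0 m^2
TPH = 10000 / 9.0 = 1111 trees/ha

1111


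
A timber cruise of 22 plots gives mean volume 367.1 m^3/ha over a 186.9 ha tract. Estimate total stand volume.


Formula: Total Volume = Mean Volume per ha * Total Area
Total Volume = 367.1 m^3/ha * 186.9 ha
Total Volume = 68611 m^3

68611


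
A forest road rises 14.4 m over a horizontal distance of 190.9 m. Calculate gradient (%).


Formula: Gradient = rise / run * 100
Gradient = 14.4 / 190.9 * 100 = 7.5%

7.5


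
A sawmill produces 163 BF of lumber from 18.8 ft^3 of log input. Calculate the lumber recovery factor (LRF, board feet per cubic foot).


Formula: LRF = Lumber Output (BF) / Log Input (ft^3)
LRF = 163 BF / 18.8 ft^3
LRF = 8.67 BF/ft^3

8.67


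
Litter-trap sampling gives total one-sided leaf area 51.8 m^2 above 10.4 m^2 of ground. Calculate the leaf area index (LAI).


Formula: LAI = total leaf area / ground area  (dimensionless)
LAI = 51.8 m^2 / 10.4 m^2
LAI = 4.98

4.98


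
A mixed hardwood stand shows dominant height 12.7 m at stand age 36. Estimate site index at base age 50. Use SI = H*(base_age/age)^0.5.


Formula: SI = H_dom * (base_age / age)^0.5
Age ratio = 50 / 36 = 1.38889
sqrt(age_ratio) = 1.17851
SI = 12.7 * 1.17851 = 15.0 m

15.0


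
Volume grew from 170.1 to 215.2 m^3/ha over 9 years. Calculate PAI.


Formula: PAI = (V_T2 - V_T1) / (T2 - T1)
Volume increment = 215.2 - 170.1 = 45.1 m^3/ha
PAI = 45.1 / 9 = 5.01 m^3/ha/year

5.01


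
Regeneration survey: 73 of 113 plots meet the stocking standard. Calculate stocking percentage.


Formula: Stocking % = stocked plots / total plots * 100
Stocking = 73 / 113 * 100
Stocking = 0.646 * 100 = 64.6%

64.6


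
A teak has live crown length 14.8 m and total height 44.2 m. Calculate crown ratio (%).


Formula: Crown Ratio = (Crown Length / Total Height) * 100
CR = (14.8 m / 44.2 m) * 100
CR = 0.3348 * 100 = 33.5%

33.5


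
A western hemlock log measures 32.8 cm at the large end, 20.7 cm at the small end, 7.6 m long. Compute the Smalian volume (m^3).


Smalian: V = (A1 + A2)/2 * L,  A = pi*(D/200)^2
A1 = pi*(32.8/200)^2 = 0.084496 m^2
A2 = pi*(20.7/200)^2 = 0.033654 m^2
V = (0.084496+0.033654)/2*7.6 = 0.449 m^3

0.449


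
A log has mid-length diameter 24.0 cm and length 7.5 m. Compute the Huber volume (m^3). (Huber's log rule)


Huber: V = Am * L,  Am = pi*(Dm/200)^2
Am = pi*(24.0/200)^2 = 0.045239 m^2
V = 0.045239*7.5 = 0.3393 m^3

0.3393


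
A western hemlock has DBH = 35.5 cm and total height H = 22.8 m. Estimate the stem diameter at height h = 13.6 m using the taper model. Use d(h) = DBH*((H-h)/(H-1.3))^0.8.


Taper: d(h) = DBH * ((H - h) / (H - 1.3))^0.8
Numerator = H - h = 22.8 - 13.6 = 9.2 m
Denominator = H - 1.3 = 22.8 - 1.3 = 21.5 m
Ratio = 9.2 / 21.5 = 0.42791
d = 35.5 * 0.42791^0.8 = 18.0 cm

18.0


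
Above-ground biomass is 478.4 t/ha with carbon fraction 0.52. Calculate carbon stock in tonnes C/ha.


Formula: Carbon Stock = Biomass * Carbon Fraction
C = 478.4 t/ha * 0.52
C = 248.8 t C/ha

248.8


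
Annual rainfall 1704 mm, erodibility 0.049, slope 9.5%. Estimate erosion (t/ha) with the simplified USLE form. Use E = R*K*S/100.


Formula: E = R * K * S / 100  (simplified USLE)
R * K = 1704 * 0.049 = 83.496
E = 83.496 * 9.5 / 100 = 7.93 t/ha

7.93


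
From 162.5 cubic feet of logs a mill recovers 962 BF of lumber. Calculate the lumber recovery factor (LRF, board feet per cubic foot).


Formula: LRF = Lumber Output (BF) / Log Input (ft^3)
LRF = 962 BF / 162.5 ft^3
LRF = 5.92 BF/ft^3

5.92


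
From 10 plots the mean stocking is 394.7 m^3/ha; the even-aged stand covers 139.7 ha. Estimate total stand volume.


Formula: Total Volume = Mean Volume per ha * Total Area
Total Volume = 394.7 m^3/ha * 139.7 ha
Total Volume = 55140 m^3

55140


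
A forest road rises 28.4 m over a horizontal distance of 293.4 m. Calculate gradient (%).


Formula: Gradient = rise / run * 100
Gradient = 28.4 / 293.4 * 100 = 9.7%

9.7


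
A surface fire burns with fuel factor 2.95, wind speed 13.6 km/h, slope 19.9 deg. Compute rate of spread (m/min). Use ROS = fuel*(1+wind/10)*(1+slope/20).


Formula: ROS = fuel * (1 + wind/10) * (1 + slope/20)
Wind factor = 1 + 13.6/10 = 2.36
Slope factor = 1 + 19.9/20 = 1.995
ROS = 2.95 * 2.36 * 1.995 = 13.89 m/min

13.89
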